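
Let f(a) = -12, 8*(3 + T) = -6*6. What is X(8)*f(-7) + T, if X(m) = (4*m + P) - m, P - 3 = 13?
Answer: -975/2 ≈ -487.50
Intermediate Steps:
P = 16 (P = 3 + 13 = 16)
T = -15/2 (T = -3 + (-6*6)/8 = -3 + (⅛)*(-36) = -3 - 9/2 = -15/2 ≈ -7.5000)
X(m) = 16 + 3*m (X(m) = (4*m + 16) - m = (16 + 4*m) - m = 16 + 3*m)
X(8)*f(-7) + T = (16 + 3*8)*(-12) - 15/2 = (16 + 24)*(-12) - 15/2 = 40*(-12) - 15/2 = -480 - 15/2 = -975/2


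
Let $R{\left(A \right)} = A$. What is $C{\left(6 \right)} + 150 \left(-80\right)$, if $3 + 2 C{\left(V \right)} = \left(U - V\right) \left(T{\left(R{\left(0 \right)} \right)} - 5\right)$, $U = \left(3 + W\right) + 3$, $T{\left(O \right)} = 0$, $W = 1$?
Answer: $-12004$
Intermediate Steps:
$U = 7$ ($U = \left(3 + 1\right) + 3 = 4 + 3 = 7$)
$C{\left(V \right)} = -19 + \frac{5 V}{2}$ ($C{\left(V \right)} = - \frac{3}{2} + \frac{\left(7 - V\right) \left(0 - 5\right)}{2} = - \frac{3}{2} + \frac{\left(7 - V\right) \left(-5\right)}{2} = - \frac{3}{2} + \frac{-35 + 5 V}{2} = - \frac{3}{2} + \left(- \frac{35}{2} + \frac{5 V}{2}\right) = -19 + \frac{5 V}{2}$)
$C{\left(6 \right)} + 150 \left(-80\right) = \left(-19 + \frac{5}{2} \cdot 6\right) + 150 \left(-80\right) = \left(-19 + 15\right) - 12000 = -4 - 12000 = -12004$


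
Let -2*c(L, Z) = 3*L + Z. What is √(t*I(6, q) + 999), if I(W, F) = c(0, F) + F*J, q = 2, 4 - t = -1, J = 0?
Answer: √994 ≈ 31.528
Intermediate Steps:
c(L, Z) = -3*L/2 - Z/2 (c(L, Z) = -(3*L + Z)/2 = -(Z + 3*L)/2 = -3*L/2 - Z/2)
t = 5 (t = 4 - 1*(-1) = 4 + 1 = 5)
I(W, F) = -F/2 (I(W, F) = (-3/2*0 - F/2) + F*0 = (0 - F/2) + 0 = -F/2 + 0 = -F/2)
√(t*I(6, q) + 999) = √(5*(-½*2) + 999) = √(5*(-1) + 999) = √(-5 + 999) = √994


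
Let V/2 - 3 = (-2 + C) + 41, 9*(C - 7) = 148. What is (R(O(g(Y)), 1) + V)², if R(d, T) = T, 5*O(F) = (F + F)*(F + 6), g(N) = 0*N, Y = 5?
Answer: 1408969/81 ≈ 17395.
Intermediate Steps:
C = 211/9 (C = 7 + (⅑)*148 = 7 + 148/9 = 211/9 ≈ 23.444)
g(N) = 0
O(F) = 2*F*(6 + F)/5 (O(F) = ((F + F)*(F + 6))/5 = ((2*F)*(6 + F))/5 = (2*F*(6 + F))/5 = 2*F*(6 + F)/5)
V = 1178/9 (V = 6 + 2*((-2 + 211/9) + 41) = 6 + 2*(193/9 + 41) = 6 + 2*(562/9) = 6 + 1124/9 = 1178/9 ≈ 130.89)
(R(O(g(Y)), 1) + V)² = (1 + 1178/9)² = (1187/9)² = 1408969/81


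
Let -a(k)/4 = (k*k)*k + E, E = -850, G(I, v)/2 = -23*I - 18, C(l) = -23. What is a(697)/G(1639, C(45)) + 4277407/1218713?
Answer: 825493321473803/45963760795 ≈ 17960.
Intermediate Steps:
G(I, v) = -36 - 46*I (G(I, v) = 2*(-23*I - 18) = 2*(-18 - 23*I) = -36 - 46*I)
a(k) = 3400 - 4*k³ (a(k) = -4*((k*k)*k - 850) = -4*(k²*k - 850) = -4*(k³ - 850) = -4*(-850 + k³) = 3400 - 4*k³)
a(697)/G(1639, C(45)) + 4277407/1218713 = (3400 - 4*697³)/(-36 - 46*1639) + 4277407/1218713 = (3400 - 4*338608873)/(-36 - 75394) + 4277407*(1/1218713) = (3400 - 1354435492)/(-75430) + 4277407/1218713 = -1354432092*(-1/75430) + 4277407/1218713 = 677216046/37715 + 4277407/1218713 = 825493321473803/45963760795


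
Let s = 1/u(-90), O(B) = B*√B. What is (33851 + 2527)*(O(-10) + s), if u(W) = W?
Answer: -2021/5 - 363780*I*√10 ≈ -404.2 - 1.1504e+6*I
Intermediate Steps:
O(B) = B^(3/2)
s = -1/90 (s = 1/(-90) = -1/90 ≈ -0.011111)
(33851 + 2527)*(O(-10) + s) = (33851 + 2527)*((-10)^(3/2) - 1/90) = 36378*(-10*I*√10 - 1/90) = 36378*(-1/90 - 10*I*√10) = -2021/5 - 363780*I*√10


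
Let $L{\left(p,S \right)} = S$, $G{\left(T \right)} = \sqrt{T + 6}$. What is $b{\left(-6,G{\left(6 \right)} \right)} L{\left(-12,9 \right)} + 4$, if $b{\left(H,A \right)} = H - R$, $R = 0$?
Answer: $-50$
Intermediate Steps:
$G{\left(T \right)} = \sqrt{6 + T}$
$b{\left(H,A \right)} = H$ ($b{\left(H,A \right)} = H - 0 = H + 0 = H$)
$b{\left(-6,G{\left(6 \right)} \right)} L{\left(-12,9 \right)} + 4 = \left(-6\right) 9 + 4 = -54 + 4 = -50$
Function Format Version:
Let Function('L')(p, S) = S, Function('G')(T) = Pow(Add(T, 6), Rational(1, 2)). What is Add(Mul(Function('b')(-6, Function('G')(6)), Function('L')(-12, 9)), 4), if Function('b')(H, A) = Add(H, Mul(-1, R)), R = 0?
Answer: -50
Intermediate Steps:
Function('G')(T) = Pow(Add(6, T), Rational(1, 2))
Function('b')(H, A) = H (Function('b')(H, A) = Add(H, Mul(-1, 0)) = Add(H, 0) = H)
Add(Mul(Function('b')(-6, Function('G')(6)), Function('L')(-12, 9)), 4) = Add(Mul(-6, 9), 4) = Add(-54, 4) = -50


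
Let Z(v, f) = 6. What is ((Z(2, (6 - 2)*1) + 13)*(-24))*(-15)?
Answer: 6840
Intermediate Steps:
((Z(2, (6 - 2)*1) + 13)*(-24))*(-15) = ((6 + 13)*(-24))*(-15) = (19*(-24))*(-15) = -456*(-15) = 6840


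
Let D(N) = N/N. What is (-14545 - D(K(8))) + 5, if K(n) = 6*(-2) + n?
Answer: -14541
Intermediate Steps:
K(n) = -12 + n
D(N) = 1
(-14545 - D(K(8))) + 5 = (-14545 - 1*1) + 5 = (-14545 - 1) + 5 = -14546 + 5 = -14541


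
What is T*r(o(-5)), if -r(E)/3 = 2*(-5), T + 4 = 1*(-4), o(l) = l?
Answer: -240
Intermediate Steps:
T = -8 (T = -4 + 1*(-4) = -4 - 4 = -8)
r(E) = 30 (r(E) = -6*(-5) = -3*(-10) = 30)
T*r(o(-5)) = -8*30 = -240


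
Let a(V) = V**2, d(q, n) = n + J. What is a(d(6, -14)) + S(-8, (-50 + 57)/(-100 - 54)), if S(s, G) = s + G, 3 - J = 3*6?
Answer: 18325/22 ≈ 832.95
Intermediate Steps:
J = -15 (J = 3 - 3*6 = 3 - 1*18 = 3 - 18 = -15)
S(s, G) = G + s
d(q, n) = -15 + n (d(q, n) = n - 15 = -15 + n)
a(d(6, -14)) + S(-8, (-50 + 57)/(-100 - 54)) = (-15 - 14)**2 + ((-50 + 57)/(-100 - 54) - 8) = (-29)**2 + (7/(-154) - 8) = 841 + (7*(-1/154) - 8) = 841 + (-1/22 - 8) = 841 - 177/22 = 18325/22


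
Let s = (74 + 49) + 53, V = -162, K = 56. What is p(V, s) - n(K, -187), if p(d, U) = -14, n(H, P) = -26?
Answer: 12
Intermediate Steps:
s = 176 (s = 123 + 53 = 176)
p(V, s) - n(K, -187) = -14 - 1*(-26) = -14 + 26 = 12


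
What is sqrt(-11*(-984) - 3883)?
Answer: sqrt(6941) ≈ 83.313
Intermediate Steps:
sqrt(-11*(-984) - 3883) = sqrt(10824 - 3883) = sqrt(6941)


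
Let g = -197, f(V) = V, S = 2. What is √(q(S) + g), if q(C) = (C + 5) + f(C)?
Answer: 2*I*√47 ≈ 13.711*I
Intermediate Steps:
q(C) = 5 + 2*C (q(C) = (C + 5) + C = (5 + C) + C = 5 + 2*C)
√(q(S) + g) = √((5 + 2*2) - 197) = √((5 + 4) - 197) = √(9 - 197) = √(-188) = 2*I*√47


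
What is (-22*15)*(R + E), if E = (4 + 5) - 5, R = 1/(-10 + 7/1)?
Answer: -1210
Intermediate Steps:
R = -⅓ (R = 1/(-10 + 7*1) = 1/(-10 + 7) = 1/(-3) = -⅓ ≈ -0.33333)
E = 4 (E = 9 - 5 = 4)
(-22*15)*(R + E) = (-22*15)*(-⅓ + 4) = -330*11/3 = -1210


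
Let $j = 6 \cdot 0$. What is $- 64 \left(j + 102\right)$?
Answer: $-6528$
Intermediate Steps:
$j = 0$
$- 64 \left(j + 102\right) = - 64 \left(0 + 102\right) = \left(-64\right) 102 = -6528$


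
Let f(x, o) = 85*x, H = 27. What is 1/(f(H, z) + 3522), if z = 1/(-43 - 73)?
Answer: 1/5817 ≈ 0.00017191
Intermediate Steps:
z = -1/116 (z = 1/(-116) = -1/116 ≈ -0.0086207)
1/(f(H, z) + 3522) = 1/(85*27 + 3522) = 1/(2295 + 3522) = 1/5817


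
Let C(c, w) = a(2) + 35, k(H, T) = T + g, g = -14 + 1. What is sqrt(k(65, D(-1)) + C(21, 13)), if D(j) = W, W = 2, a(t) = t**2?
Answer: 2*sqrt(7) ≈ 5.2915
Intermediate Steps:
g = -13
D(j) = 2
k(H, T) = -13 + T (k(H, T) = T - 13 = -13 + T)
C(c, w) = 39 (C(c, w) = 2**2 + 35 = 4 + 35 = 39)
sqrt(k(65, D(-1)) + C(21, 13)) = sqrt((-13 + 2) + 39) = sqrt(-11 + 39) = sqrt(28) = 2*sqrt(7)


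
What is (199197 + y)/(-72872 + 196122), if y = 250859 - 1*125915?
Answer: 324141/123250 ≈ 2.6299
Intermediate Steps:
y = 124944 (y = 250859 - 125915 = 124944)
(199197 + y)/(-72872 + 196122) = (199197 + 124944)/(-72872 + 196122) = 324141/123250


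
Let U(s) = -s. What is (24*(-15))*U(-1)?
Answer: -360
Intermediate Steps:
(24*(-15))*U(-1) = (24*(-15))*(-1*(-1)) = -360*1 = -360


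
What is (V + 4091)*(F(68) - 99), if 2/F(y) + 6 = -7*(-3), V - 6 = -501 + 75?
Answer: -5444093/15 ≈ -3.6294e+5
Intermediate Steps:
V = -420 (V = 6 + (-501 + 75) = 6 - 426 = -420)
F(y) = 2/15 (F(y) = 2/(-6 - 7*(-3)) = 2/(-6 + 21) = 2/15)
(V + 4091)*(F(68) - 99) = (-420 + 4091)*(2/15 - 99) = 3671*(-1483/15) = -5444093/15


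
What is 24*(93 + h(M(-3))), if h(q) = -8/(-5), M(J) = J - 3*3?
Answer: 11352/5 ≈ 2270.4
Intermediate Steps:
M(J) = -9 + J (M(J) = J - 9 = -9 + J)
h(q) = 8/5 (h(q) = -8*(-1/5) = 8/5)
24*(93 + h(M(-3))) = 24*(93 + 8/5) = 24*(473/5) = 11352/5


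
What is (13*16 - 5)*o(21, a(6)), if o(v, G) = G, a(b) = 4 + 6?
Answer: 2030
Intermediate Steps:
a(b) = 10
(13*16 - 5)*o(21, a(6)) = (13*16 - 5)*10 = (208 - 5)*10 = 203*10 = 2030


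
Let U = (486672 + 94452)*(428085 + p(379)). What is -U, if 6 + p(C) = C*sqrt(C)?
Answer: -248766980796 - 220245996*sqrt(379) ≈ -2.5305e+11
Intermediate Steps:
p(C) = -6 + C**(3/2) (p(C) = -6 + C*sqrt(C) = -6 + C**(3/2))
U = 248766980796 + 220245996*sqrt(379) (U = (486672 + 94452)*(428085 + (-6 + 379**(3/2))) = 581124*(428085 + (-6 + 379*sqrt(379))) = 581124*(428079 + 379*sqrt(379)) = 248766980796 + 220245996*sqrt(379) ≈ 2.5305e+11)
-U = -(248766980796 + 220245996*sqrt(379)) = -248766980796 - 220245996*sqrt(379)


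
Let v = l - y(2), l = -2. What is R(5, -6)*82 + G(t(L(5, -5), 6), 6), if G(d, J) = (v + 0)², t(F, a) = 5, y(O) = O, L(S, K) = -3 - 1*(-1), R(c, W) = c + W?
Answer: -66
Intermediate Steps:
R(c, W) = W + c
L(S, K) = -2 (L(S, K) = -3 + 1 = -2)
v = -4 (v = -2 - 1*2 = -2 - 2 = -4)
G(d, J) = 16 (G(d, J) = (-4 + 0)² = (-4)² = 16)
R(5, -6)*82 + G(t(L(5, -5), 6), 6) = (-6 + 5)*82 + 16 = -1*82 + 16 = -82 + 16 = -66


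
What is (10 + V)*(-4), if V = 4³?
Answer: -296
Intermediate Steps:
V = 64
(10 + V)*(-4) = (10 + 64)*(-4) = 74*(-4) = -296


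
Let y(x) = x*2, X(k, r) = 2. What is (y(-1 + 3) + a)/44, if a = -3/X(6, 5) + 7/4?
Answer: 17/176 ≈ 0.096591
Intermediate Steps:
y(x) = 2*x
a = ¼ (a = -3/2 + 7/4 = ¼ ≈ 0.25000)
(y(-1 + 3) + a)/44 = (2*(-1 + 3) + ¼)/44 = (2*2 + ¼)*(1/44) = (4 + ¼)*(1/44) = (17/4)*(1/44) = 17/176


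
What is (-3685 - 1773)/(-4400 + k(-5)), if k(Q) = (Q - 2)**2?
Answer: 5458/4351 ≈ 1.2544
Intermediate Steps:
k(Q) = (-2 + Q)**2
(-3685 - 1773)/(-4400 + k(-5)) = (-3685 - 1773)/(-4400 + (-2 - 5)**2) = -5458/(-4400 + (-7)**2) = -5458/(-4400 + 49) = -5458/(-4351) = -5458*(-1/4351) = 5458/4351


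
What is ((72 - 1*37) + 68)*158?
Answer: 16274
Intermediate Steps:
((72 - 1*37) + 68)*158 = ((72 - 37) + 68)*158 = (35 + 68)*158 = 103*158 = 16274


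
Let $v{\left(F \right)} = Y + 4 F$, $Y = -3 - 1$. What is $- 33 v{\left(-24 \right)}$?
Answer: $3300$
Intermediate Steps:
$Y = -4$
$v{\left(F \right)} = -4 + 4 F$
$- 33 v{\left(-24 \right)} = - 33 \left(-4 + 4 \left(-24\right)\right) = - 33 \left(-4 - 96\right) = \left(-33\right) \left(-100\right) = 3300$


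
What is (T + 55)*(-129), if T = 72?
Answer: -16383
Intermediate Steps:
(T + 55)*(-129) = (72 + 55)*(-129) = 127*(-129) = -16383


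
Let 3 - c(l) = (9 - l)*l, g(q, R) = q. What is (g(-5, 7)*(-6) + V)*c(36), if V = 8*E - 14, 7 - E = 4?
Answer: 39000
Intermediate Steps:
E = 3 (E = 7 - 1*4 = 7 - 4 = 3)
V = 10 (V = 8*3 - 14 = 24 - 14 = 10)
c(l) = 3 - l*(9 - l) (c(l) = 3 - (9 - l)*l = 3 - l*(9 - l))
(g(-5, 7)*(-6) + V)*c(36) = (-5*(-6) + 10)*(3 + 36² - 9*36) = (30 + 10)*(3 + 1296 - 324) = 40*975 = 39000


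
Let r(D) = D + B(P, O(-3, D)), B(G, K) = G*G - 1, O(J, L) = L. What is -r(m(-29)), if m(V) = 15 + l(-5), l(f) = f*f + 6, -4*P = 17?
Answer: -1009/16 ≈ -63.063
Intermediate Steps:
P = -17/4 (P = -¼*17 = -17/4 ≈ -4.2500)
l(f) = 6 + f² (l(f) = f² + 6 = 6 + f²)
B(G, K) = -1 + G² (B(G, K) = G² - 1 = -1 + G²)
m(V) = 46 (m(V) = 15 + (6 + (-5)²) = 15 + (6 + 25) = 15 + 31 = 46)
r(D) = 273/16 + D (r(D) = D + (-1 + (-17/4)²) = D + (-1 + 289/16) = D + 273/16 = 273/16 + D)
-r(m(-29)) = -(273/16 + 46) = -1*1009/16 = -1009/16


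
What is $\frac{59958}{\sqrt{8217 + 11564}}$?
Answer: $\frac{59958 \sqrt{19781}}{19781} \approx 426.31$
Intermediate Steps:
$\frac{59958}{\sqrt{8217 + 11564}} = \frac{59958}{\sqrt{19781}} = 59958 \frac{\sqrt{19781}}{19781} = \frac{59958 \sqrt{19781}}{19781}$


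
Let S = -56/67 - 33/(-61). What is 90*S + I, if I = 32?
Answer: 22334/4087 ≈ 5.4646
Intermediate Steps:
S = -1205/4087 (S = -56*1/67 - 33*(-1/61) = -56/67 + 33/61 = -1205/4087 ≈ -0.29484)
90*S + I = 90*(-1205/4087) + 32 = -108450/4087 + 32 = 22334/4087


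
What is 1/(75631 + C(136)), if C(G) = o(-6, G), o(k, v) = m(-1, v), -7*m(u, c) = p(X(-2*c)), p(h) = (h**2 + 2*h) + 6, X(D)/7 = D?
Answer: -7/3091997 ≈ -2.2639e-6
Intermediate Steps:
X(D) = 7*D
p(h) = 6 + h**2 + 2*h
m(u, c) = -6/7 - 28*c**2 + 4*c (m(u, c) = -(6 + (7*(-2*c))**2 + 2*(7*(-2*c)))/7 = -(6 + (-14*c)**2 + 2*(-14*c))/7 = -(6 + 196*c**2 - 28*c)/7 = -(6 - 28*c + 196*c**2)/7 = -6/7 - 28*c**2 + 4*c)
o(k, v) = -6/7 - 28*v**2 + 4*v
C(G) = -6/7 - 28*G**2 + 4*G
1/(75631 + C(136)) = 1/(75631 + (-6/7 - 28*136**2 + 4*136)) = 1/(75631 + (-6/7 - 28*18496 + 544)) = 1/(75631 + (-6/7 - 517888 + 544)) = 1/(75631 - 3621414/7) = 1/(-3091997/7) = -7/3091997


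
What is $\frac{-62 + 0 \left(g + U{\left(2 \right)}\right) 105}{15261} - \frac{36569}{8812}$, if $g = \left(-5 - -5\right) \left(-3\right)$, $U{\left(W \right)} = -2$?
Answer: $- \frac{558625853}{134479932} \approx -4.154$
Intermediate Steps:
$g = 0$ ($g = \left(-5 + 5\right) \left(-3\right) = 0 \left(-3\right) = 0$)
$\frac{-62 + 0 \left(g + U{\left(2 \right)}\right) 105}{15261} - \frac{36569}{8812} = \frac{-62 + 0 \left(0 - 2\right) 105}{15261} - \frac{36569}{8812} = \left(-62 + 0 \left(-2\right) 105\right) \frac{1}{15261} - \frac{36569}{8812} = \left(-62 + 0 \cdot 105\right) \frac{1}{15261} - \frac{36569}{8812} = \left(-62 + 0\right) \frac{1}{15261} - \frac{36569}{8812} = \left(-62\right) \frac{1}{15261} - \frac{36569}{8812} = - \frac{62}{15261} - \frac{36569}{8812} = - \frac{558625853}{134479932}$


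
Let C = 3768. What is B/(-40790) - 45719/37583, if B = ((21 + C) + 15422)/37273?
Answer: -69510320073743/57139902975610 ≈ -1.2165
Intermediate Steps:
B = 19211/37273 (B = ((21 + 3768) + 15422)/37273 = (3789 + 15422)*(1/37273) = 19211*(1/37273) = 19211/37273 ≈ 0.51541)
B/(-40790) - 45719/37583 = (19211/37273)/(-40790) - 45719/37583 = (19211/37273)*(-1/40790) - 45719*1/37583 = -19211/1520365670 - 45719/37583 = -69510320073743/57139902975610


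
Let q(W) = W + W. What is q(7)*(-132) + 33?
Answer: -1815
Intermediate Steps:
q(W) = 2*W
q(7)*(-132) + 33 = (2*7)*(-132) + 33 = 14*(-132) + 33 = -1848 + 33 = -1815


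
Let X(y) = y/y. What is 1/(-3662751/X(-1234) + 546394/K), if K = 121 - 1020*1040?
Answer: -1060679/3885003614323 ≈ -2.7302e-7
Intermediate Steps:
X(y) = 1
K = -1060679 (K = 121 - 1060800 = -1060679)
1/(-3662751/X(-1234) + 546394/K) = 1/(-3662751/1 + 546394/(-1060679)) = 1/(-3662751*1 + 546394*(-1/1060679)) = 1/(-3662751 - 546394/1060679) = 1/(-3885003614323/1060679) = -1060679/3885003614323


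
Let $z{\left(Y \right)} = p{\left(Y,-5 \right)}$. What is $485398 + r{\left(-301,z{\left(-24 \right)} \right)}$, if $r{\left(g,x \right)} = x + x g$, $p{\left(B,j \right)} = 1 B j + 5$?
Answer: $447898$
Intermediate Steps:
$p{\left(B,j \right)} = 5 + B j$ ($p{\left(B,j \right)} = B j + 5 = 5 + B j$)
$z{\left(Y \right)} = 5 - 5 Y$ ($z{\left(Y \right)} = 5 + Y \left(-5\right) = 5 - 5 Y$)
$r{\left(g,x \right)} = x + g x$
$485398 + r{\left(-301,z{\left(-24 \right)} \right)} = 485398 + \left(5 - -120\right) \left(1 - 301\right) = 485398 + \left(5 + 120\right) \left(-300\right) = 485398 + 125 \left(-300\right) = 485398 - 37500 = 447898$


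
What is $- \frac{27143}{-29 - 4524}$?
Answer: $\frac{27143}{4553} \approx 5.9616$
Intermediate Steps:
$- \frac{27143}{-29 - 4524} = - \frac{27143}{-4553} = \left(-27143\right) \left(- \frac{1}{4553}\right) = \frac{27143}{4553}$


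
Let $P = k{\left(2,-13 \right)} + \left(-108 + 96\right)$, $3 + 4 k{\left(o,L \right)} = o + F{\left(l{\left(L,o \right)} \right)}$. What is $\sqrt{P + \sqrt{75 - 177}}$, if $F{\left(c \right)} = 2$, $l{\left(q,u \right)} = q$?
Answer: $\frac{\sqrt{-47 + 4 i \sqrt{102}}}{2} \approx 1.3682 + 3.6908 i$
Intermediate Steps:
$k{\left(o,L \right)} = - \frac{1}{4} + \frac{o}{4}$ ($k{\left(o,L \right)} = - \frac{3}{4} + \frac{o + 2}{4} = - \frac{3}{4} + \frac{2 + o}{4} = - \frac{3}{4} + \left(\frac{1}{2} + \frac{o}{4}\right) = - \frac{1}{4} + \frac{o}{4}$)
$P = - \frac{47}{4}$ ($P = \left(- \frac{1}{4} + \frac{1}{4} \cdot 2\right) + \left(-108 + 96\right) = \left(- \frac{1}{4} + \frac{1}{2}\right) - 12 = \frac{1}{4} - 12 = - \frac{47}{4} \approx -11.75$)
$\sqrt{P + \sqrt{75 - 177}} = \sqrt{- \frac{47}{4} + \sqrt{75 - 177}} = \sqrt{- \frac{47}{4} + \sqrt{-102}} = \sqrt{- \frac{47}{4} + i \sqrt{102}}$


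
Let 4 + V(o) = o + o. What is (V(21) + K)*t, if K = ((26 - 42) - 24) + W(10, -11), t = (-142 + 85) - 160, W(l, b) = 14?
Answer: -2604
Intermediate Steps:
t = -217 (t = -57 - 160 = -217)
V(o) = -4 + 2*o (V(o) = -4 + (o + o) = -4 + 2*o)
K = -26 (K = ((26 - 42) - 24) + 14 = (-16 - 24) + 14 = -40 + 14 = -26)
(V(21) + K)*t = ((-4 + 2*21) - 26)*(-217) = ((-4 + 42) - 26)*(-217) = (38 - 26)*(-217) = 12*(-217) = -2604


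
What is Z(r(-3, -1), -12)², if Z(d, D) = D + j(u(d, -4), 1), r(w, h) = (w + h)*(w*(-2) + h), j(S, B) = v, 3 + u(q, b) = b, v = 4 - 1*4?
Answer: 144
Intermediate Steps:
v = 0 (v = 4 - 4 = 0)
u(q, b) = -3 + b
j(S, B) = 0
r(w, h) = (h + w)*(h - 2*w) (r(w, h) = (h + w)*(-2*w + h) = (h + w)*(h - 2*w))
Z(d, D) = D (Z(d, D) = D + 0 = D)
Z(r(-3, -1), -12)² = (-12)² = 144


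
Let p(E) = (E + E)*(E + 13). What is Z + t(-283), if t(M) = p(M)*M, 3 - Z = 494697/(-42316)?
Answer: -1830084285315/42316 ≈ -4.3248e+7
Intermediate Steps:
Z = 621645/42316 (Z = 3 - 494697/(-42316) = 3 - 494697*(-1)/42316 = 3 - 1*(-494697/42316) = 3 + 494697/42316 = 621645/42316 ≈ 14.691)
p(E) = 2*E*(13 + E) (p(E) = (2*E)*(13 + E) = 2*E*(13 + E))
t(M) = 2*M**2*(13 + M) (t(M) = (2*M*(13 + M))*M = 2*M**2*(13 + M))
Z + t(-283) = 621645/42316 + 2*(-283)**2*(13 - 283) = 621645/42316 + 2*80089*(-270) = 621645/42316 - 43248060 = -1830084285315/42316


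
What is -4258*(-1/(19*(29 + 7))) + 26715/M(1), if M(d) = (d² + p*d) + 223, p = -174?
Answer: 462149/855 ≈ 540.53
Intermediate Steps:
M(d) = 223 + d² - 174*d (M(d) = (d² - 174*d) + 223 = 223 + d² - 174*d)
-4258*(-1/(19*(29 + 7))) + 26715/M(1) = -4258*(-1/(19*(29 + 7))) + 26715/(223 + 1² - 174*1) = -4258/((-19*36)) + 26715/(223 + 1 - 174) = -4258/(-684) + 26715/50 = -4258*(-1/684) + 26715*(1/50) = 2129/342 + 5343/10 = 462149/855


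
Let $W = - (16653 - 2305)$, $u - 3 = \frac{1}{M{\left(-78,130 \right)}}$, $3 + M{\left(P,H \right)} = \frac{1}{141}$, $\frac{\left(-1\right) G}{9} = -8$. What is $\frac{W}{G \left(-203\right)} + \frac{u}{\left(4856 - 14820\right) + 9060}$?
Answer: $\frac{682143353}{696978576} \approx 0.97871$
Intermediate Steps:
$G = 72$ ($G = \left(-9\right) \left(-8\right) = 72$)
$M{\left(P,H \right)} = - \frac{422}{141}$ ($M{\left(P,H \right)} = -3 + \frac{1}{141} = - \frac{422}{141}$)
$u = \frac{1125}{422}$ ($u = 3 + \frac{1}{- \frac{422}{141}} = 3 - \frac{141}{422} = \frac{1125}{422} \approx 2.6659$)
$W = -14348$ ($W = - (16653 - 2305) = \left(-1\right) 14348 = -14348$)
$\frac{W}{G \left(-203\right)} + \frac{u}{\left(4856 - 14820\right) + 9060} = - \frac{14348}{72 \left(-203\right)} + \frac{1125}{422 \left(\left(4856 - 14820\right) + 9060\right)} = - \frac{14348}{-14616} + \frac{1125}{422 \left(-9964 + 9060\right)} = \left(-14348\right) \left(- \frac{1}{14616}\right) + \frac{1125}{422 \left(-904\right)} = \frac{3587}{3654} + \frac{1125}{422} \left(- \frac{1}{904}\right) = \frac{3587}{3654} - \frac{1125}{381488} = \frac{682143353}{696978576}$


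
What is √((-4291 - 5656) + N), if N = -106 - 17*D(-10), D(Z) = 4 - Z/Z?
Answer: 2*I*√2526 ≈ 100.52*I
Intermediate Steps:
D(Z) = 3 (D(Z) = 4 - 1*1 = 4 - 1 = 3)
N = -157 (N = -106 - 17*3 = -106 - 51 = -157)
√((-4291 - 5656) + N) = √((-4291 - 5656) - 157) = √(-9947 - 157) = √(-10104) = 2*I*√2526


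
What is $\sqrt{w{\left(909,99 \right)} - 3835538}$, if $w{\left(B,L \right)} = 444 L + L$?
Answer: $i \sqrt{3791483} \approx 1947.2 i$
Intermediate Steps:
$w{\left(B,L \right)} = 445 L$
$\sqrt{w{\left(909,99 \right)} - 3835538} = \sqrt{445 \cdot 99 - 3835538} = \sqrt{44055 - 3835538} = \sqrt{-3791483} = i \sqrt{3791483}$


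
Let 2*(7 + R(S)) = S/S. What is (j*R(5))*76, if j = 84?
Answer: -41496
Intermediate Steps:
R(S) = -13/2 (R(S) = -7 + (S/S)/2 = -7 + (½)*1 = -7 + ½ = -13/2)
(j*R(5))*76 = (84*(-13/2))*76 = -546*76 = -41496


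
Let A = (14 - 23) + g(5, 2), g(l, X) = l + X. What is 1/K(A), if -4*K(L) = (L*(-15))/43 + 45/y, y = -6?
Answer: 344/585 ≈ 0.58803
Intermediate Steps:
g(l, X) = X + l
A = -2 (A = (14 - 23) + (2 + 5) = -9 + 7 = -2)
K(L) = 15/8 + 15*L/172 (K(L) = -((L*(-15))/43 + 45/(-6))/4 = -(-15*L*(1/43) + 45*(-⅙))/4 = -(-15*L/43 - 15/2)/4 = -(-15/2 - 15*L/43)/4 = 15/8 + 15*L/172)
1/K(A) = 1/(15/8 + (15/172)*(-2)) = 1/(15/8 - 15/86) = 1/(585/344) = 344/585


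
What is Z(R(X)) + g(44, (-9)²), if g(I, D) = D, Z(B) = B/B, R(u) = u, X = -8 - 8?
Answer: 82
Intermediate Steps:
X = -16
Z(B) = 1
Z(R(X)) + g(44, (-9)²) = 1 + (-9)² = 1 + 81 = 82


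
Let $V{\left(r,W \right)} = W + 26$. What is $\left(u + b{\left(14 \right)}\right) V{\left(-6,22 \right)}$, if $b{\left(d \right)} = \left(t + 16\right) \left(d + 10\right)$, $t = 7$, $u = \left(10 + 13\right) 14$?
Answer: $41952$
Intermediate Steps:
$V{\left(r,W \right)} = 26 + W$
$u = 322$ ($u = 23 \cdot 14 = 322$)
$b{\left(d \right)} = 230 + 23 d$ ($b{\left(d \right)} = \left(7 + 16\right) \left(d + 10\right) = 23 \left(10 + d\right) = 230 + 23 d$)
$\left(u + b{\left(14 \right)}\right) V{\left(-6,22 \right)} = \left(322 + \left(230 + 23 \cdot 14\right)\right) \left(26 + 22\right) = \left(322 + \left(230 + 322\right)\right) 48 = \left(322 + 552\right) 48 = 874 \cdot 48 = 41952$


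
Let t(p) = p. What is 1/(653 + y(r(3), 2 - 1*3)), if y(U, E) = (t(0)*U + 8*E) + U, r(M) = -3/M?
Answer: 1/644 ≈ 0.0015528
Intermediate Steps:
y(U, E) = U + 8*E (y(U, E) = (0*U + 8*E) + U = (0 + 8*E) + U = 8*E + U = U + 8*E)
1/(653 + y(r(3), 2 - 1*3)) = 1/(653 + (-3/3 + 8*(2 - 1*3))) = 1/(653 + (-3*1/3 + 8*(2 - 3))) = 1/(653 + (-1 + 8*(-1))) = 1/(653 + (-1 - 8)) = 1/(653 - 9) = 1/644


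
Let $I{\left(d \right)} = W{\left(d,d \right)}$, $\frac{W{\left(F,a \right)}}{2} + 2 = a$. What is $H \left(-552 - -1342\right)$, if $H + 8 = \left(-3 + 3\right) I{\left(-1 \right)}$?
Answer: $-6320$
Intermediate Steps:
$W{\left(F,a \right)} = -4 + 2 a$
$I{\left(d \right)} = -4 + 2 d$
$H = -8$ ($H = -8 + \left(-3 + 3\right) \left(-4 + 2 \left(-1\right)\right) = -8 + 0 \left(-4 - 2\right) = -8 + 0 \left(-6\right) = -8 + 0 = -8$)
$H \left(-552 - -1342\right) = - 8 \left(-552 - -1342\right) = - 8 \left(-552 + 1342\right) = \left(-8\right) 790 = -6320$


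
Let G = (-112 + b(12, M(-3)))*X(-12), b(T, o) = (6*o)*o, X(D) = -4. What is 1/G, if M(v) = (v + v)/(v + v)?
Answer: 1/424 ≈ 0.0023585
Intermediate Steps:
M(v) = 1 (M(v) = (2*v)/((2*v)) = (2*v)*(1/(2*v)) = 1)
b(T, o) = 6*o**2
G = 424 (G = (-112 + 6*1**2)*(-4) = (-112 + 6*1)*(-4) = (-112 + 6)*(-4) = -106*(-4) = 424)
1/G = 1/424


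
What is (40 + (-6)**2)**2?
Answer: 5776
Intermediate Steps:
(40 + (-6)**2)**2 = (40 + 36)**2 = 76**2 = 5776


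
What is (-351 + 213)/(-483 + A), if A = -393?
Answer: 23/146 ≈ 0.15753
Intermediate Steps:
(-351 + 213)/(-483 + A) = (-351 + 213)/(-483 - 393) = -138/(-876) = -138*(-1/876) = 23/146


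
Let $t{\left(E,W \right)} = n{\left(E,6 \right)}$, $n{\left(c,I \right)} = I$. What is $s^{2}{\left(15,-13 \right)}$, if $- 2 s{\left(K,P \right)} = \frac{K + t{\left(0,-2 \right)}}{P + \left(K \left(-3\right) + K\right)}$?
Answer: $\frac{441}{7396} \approx 0.059627$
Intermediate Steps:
$t{\left(E,W \right)} = 6$
$s{\left(K,P \right)} = - \frac{6 + K}{2 \left(P - 2 K\right)}$ ($s{\left(K,P \right)} = - \frac{\left(K + 6\right) \frac{1}{P + \left(K \left(-3\right) + K\right)}}{2} = - \frac{\left(6 + K\right) \frac{1}{P + \left(- 3 K + K\right)}}{2} = - \frac{\left(6 + K\right) \frac{1}{P - 2 K}}{2} = - \frac{\frac{1}{P - 2 K} \left(6 + K\right)}{2} = - \frac{6 + K}{2 \left(P - 2 K\right)}$)
$s^{2}{\left(15,-13 \right)} = \left(\frac{6 + 15}{2 \left(\left(-1\right) \left(-13\right) + 2 \cdot 15\right)}\right)^{2} = \left(\frac{1}{2} \frac{1}{13 + 30} \cdot 21\right)^{2} = \left(\frac{1}{2} \cdot \frac{1}{43} \cdot 21\right)^{2} = \left(\frac{21}{86}\right)^{2} = \frac{441}{7396}$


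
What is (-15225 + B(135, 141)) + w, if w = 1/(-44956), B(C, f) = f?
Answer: -678116305/44956 ≈ -15084.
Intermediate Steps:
w = -1/44956 ≈ -2.2244e-5
(-15225 + B(135, 141)) + w = (-15225 + 141) - 1/44956 = -15084 - 1/44956 = -678116305/44956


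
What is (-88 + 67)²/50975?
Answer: 441/50975 ≈ 0.0086513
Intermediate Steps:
(-88 + 67)²/50975 = (-21)²*(1/50975) = 441*(1/50975) = 441/50975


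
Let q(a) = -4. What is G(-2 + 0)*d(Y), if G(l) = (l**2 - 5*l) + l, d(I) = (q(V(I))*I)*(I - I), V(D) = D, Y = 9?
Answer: 0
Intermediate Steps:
d(I) = 0 (d(I) = (-4*I)*(I - I) = -4*I*0 = 0)
G(l) = l**2 - 4*l
G(-2 + 0)*d(Y) = ((-2 + 0)*(-4 + (-2 + 0)))*0 = -2*(-4 - 2)*0 = -2*(-6)*0 = 12*0 = 0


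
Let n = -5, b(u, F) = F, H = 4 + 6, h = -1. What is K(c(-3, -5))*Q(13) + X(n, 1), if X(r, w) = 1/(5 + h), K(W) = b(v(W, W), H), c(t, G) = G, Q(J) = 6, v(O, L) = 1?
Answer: 241/4 ≈ 60.250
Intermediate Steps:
H = 10
K(W) = 10
X(r, w) = ¼ (X(r, w) = 1/(5 - 1) = 1/4 = ¼)
K(c(-3, -5))*Q(13) + X(n, 1) = 10*6 + ¼ = 60 + ¼ = 241/4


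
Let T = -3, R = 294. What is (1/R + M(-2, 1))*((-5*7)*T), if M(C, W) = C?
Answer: -2935/14 ≈ -209.64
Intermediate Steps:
(1/R + M(-2, 1))*((-5*7)*T) = (1/294 - 2)*(-5*7*(-3)) = (1/294 - 2)*(-35*(-3)) = -587/294*105 = -2935/14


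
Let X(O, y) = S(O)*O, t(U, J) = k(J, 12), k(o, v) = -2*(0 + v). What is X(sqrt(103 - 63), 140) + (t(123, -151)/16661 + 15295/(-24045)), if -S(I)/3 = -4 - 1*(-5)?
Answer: -7297345/11446107 - 6*sqrt(10) ≈ -19.611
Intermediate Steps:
k(o, v) = -2*v
S(I) = -3 (S(I) = -3*(-4 - 1*(-5)) = -3*(-4 + 5) = -3*1 = -3)
t(U, J) = -24 (t(U, J) = -2*12 = -24)
X(O, y) = -3*O
X(sqrt(103 - 63), 140) + (t(123, -151)/16661 + 15295/(-24045)) = -3*sqrt(103 - 63) + (-24/16661 + 15295/(-24045)) = -6*sqrt(10) + (-24*1/16661 + 15295*(-1/24045)) = -6*sqrt(10) + (-24/16661 - 437/687) = -6*sqrt(10) - 7297345/11446107 = -7297345/11446107 - 6*sqrt(10)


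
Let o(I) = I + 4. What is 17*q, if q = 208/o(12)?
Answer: 221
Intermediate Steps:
o(I) = 4 + I
q = 13 (q = 208/(4 + 12) = 208/16 = 208*(1/16) = 13)
17*q = 17*13 = 221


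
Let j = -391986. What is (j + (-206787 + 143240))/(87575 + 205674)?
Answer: -455533/293249 ≈ -1.5534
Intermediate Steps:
(j + (-206787 + 143240))/(87575 + 205674) = (-391986 + (-206787 + 143240))/(87575 + 205674) = (-391986 - 63547)/293249 = -455533*1/293249 = -455533/293249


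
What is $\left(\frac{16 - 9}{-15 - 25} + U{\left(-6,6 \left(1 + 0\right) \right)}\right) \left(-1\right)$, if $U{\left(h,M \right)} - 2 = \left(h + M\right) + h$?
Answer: $\frac{167}{40} \approx 4.175$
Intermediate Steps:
$U{\left(h,M \right)} = 2 + M + 2 h$ ($U{\left(h,M \right)} = 2 + \left(\left(h + M\right) + h\right) = 2 + \left(\left(M + h\right) + h\right) = 2 + \left(M + 2 h\right) = 2 + M + 2 h$)
$\left(\frac{16 - 9}{-15 - 25} + U{\left(-6,6 \left(1 + 0\right) \right)}\right) \left(-1\right) = \left(\frac{16 - 9}{-15 - 25} + \left(2 + 6 \left(1 + 0\right) + 2 \left(-6\right)\right)\right) \left(-1\right) = \left(\frac{7}{-40} + \left(2 + 6 \cdot 1 - 12\right)\right) \left(-1\right) = \left(7 \left(- \frac{1}{40}\right) + \left(2 + 6 - 12\right)\right) \left(-1\right) = \left(- \frac{7}{40} - 4\right) \left(-1\right) = \left(- \frac{167}{40}\right) \left(-1\right) = \frac{167}{40}$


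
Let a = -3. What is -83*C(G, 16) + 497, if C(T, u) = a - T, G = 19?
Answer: 2323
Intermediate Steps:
C(T, u) = -3 - T
-83*C(G, 16) + 497 = -83*(-3 - 1*19) + 497 = -83*(-3 - 19) + 497 = -83*(-22) + 497 = 1826 + 497 = 2323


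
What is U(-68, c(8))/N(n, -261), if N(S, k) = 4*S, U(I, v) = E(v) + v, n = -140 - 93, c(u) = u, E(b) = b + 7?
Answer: -23/932 ≈ -0.024678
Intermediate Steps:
E(b) = 7 + b
n = -233
U(I, v) = 7 + 2*v (U(I, v) = (7 + v) + v = 7 + 2*v)
U(-68, c(8))/N(n, -261) = (7 + 2*8)/((4*(-233))) = (7 + 16)/(-932) = 23*(-1/932) = -23/932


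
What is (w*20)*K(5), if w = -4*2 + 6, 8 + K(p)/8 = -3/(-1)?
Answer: 1600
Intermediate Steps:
K(p) = -40 (K(p) = -64 + 8*(-3/(-1)) = -64 + 8*(-3*(-1)) = -64 + 8*3 = -64 + 24 = -40)
w = -2 (w = -8 + 6 = -2)
(w*20)*K(5) = -2*20*(-40) = -40*(-40) = 1600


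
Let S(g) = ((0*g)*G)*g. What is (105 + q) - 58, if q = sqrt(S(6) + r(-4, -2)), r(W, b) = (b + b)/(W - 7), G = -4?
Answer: 47 + 2*sqrt(11)/11 ≈ 47.603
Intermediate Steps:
S(g) = 0 (S(g) = ((0*g)*(-4))*g = (0*(-4))*g = 0*g = 0)
r(W, b) = 2*b/(-7 + W) (r(W, b) = (2*b)/(-7 + W) = 2*b/(-7 + W))
q = 2*sqrt(11)/11 (q = sqrt(0 + 2*(-2)/(-7 - 4)) = sqrt(0 + 2*(-2)/(-11)) = sqrt(0 + 2*(-2)*(-1/11)) = sqrt(0 + 4/11) = sqrt(4/11) = 2*sqrt(11)/11 ≈ 0.60302)
(105 + q) - 58 = (105 + 2*sqrt(11)/11) - 58 = 47 + 2*sqrt(11)/11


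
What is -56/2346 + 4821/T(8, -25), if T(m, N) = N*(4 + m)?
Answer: -1887811/117300 ≈ -16.094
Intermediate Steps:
-56/2346 + 4821/T(8, -25) = -56/2346 + 4821/((-25*(4 + 8))) = -56*1/2346 + 4821/((-25*12)) = -28/1173 + 4821/(-300) = -28/1173 + 4821*(-1/300) = -28/1173 - 1607/100 = -1887811/117300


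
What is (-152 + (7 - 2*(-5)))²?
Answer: 18225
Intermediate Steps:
(-152 + (7 - 2*(-5)))² = (-152 + (7 + 10))² = (-152 + 17)² = (-135)² = 18225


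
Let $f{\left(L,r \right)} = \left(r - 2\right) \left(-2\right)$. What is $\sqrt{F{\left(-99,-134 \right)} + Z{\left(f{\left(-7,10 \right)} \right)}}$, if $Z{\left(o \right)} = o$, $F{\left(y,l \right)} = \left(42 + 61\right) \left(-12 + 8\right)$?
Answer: $2 i \sqrt{107} \approx 20.688 i$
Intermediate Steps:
$f{\left(L,r \right)} = 4 - 2 r$ ($f{\left(L,r \right)} = \left(-2 + r\right) \left(-2\right) = 4 - 2 r$)
$F{\left(y,l \right)} = -412$ ($F{\left(y,l \right)} = 103 \left(-4\right) = -412$)
$\sqrt{F{\left(-99,-134 \right)} + Z{\left(f{\left(-7,10 \right)} \right)}} = \sqrt{-412 + \left(4 - 20\right)} = \sqrt{-412 - 16} = \sqrt{-428} = 2 i \sqrt{107}$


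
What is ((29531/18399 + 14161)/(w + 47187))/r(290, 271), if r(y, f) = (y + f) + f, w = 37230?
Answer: 130288885/646126367328 ≈ 0.00020165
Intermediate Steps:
r(y, f) = y + 2*f (r(y, f) = (f + y) + f = y + 2*f)
((29531/18399 + 14161)/(w + 47187))/r(290, 271) = ((29531/18399 + 14161)/(37230 + 47187))/(290 + 2*271) = ((29531*(1/18399) + 14161)/84417)/(290 + 542) = ((29531/18399 + 14161)*(1/84417))/832 = ((260577770/18399)*(1/84417))*(1/832) = (260577770/1553188383)*(1/832) = 130288885/646126367328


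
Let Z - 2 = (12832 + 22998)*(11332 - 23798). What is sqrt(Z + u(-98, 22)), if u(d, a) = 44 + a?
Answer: 2*I*sqrt(111664178) ≈ 21134.0*I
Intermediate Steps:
Z = -446656778 (Z = 2 + (12832 + 22998)*(11332 - 23798) = 2 + 35830*(-12466) = 2 - 446656780 = -446656778)
sqrt(Z + u(-98, 22)) = sqrt(-446656778 + (44 + 22)) = sqrt(-446656778 + 66) = sqrt(-446656712) = 2*I*sqrt(111664178)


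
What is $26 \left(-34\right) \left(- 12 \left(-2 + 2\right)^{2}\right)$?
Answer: $0$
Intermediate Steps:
$26 \left(-34\right) \left(- 12 \left(-2 + 2\right)^{2}\right) = - 884 \left(- 12 \cdot 0^{2}\right) = - 884 \left(\left(-12\right) 0\right) = \left(-884\right) 0 = 0$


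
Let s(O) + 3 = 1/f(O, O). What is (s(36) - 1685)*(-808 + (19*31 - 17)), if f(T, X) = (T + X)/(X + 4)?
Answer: 3584132/9 ≈ 3.9824e+5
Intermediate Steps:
f(T, X) = (T + X)/(4 + X)
s(O) = -3 + (4 + O)/(2*O) (s(O) = -3 + 1/((O + O)/(4 + O)) = -3 + 1/((2*O)/(4 + O)) = -3 + 1/(2*O/(4 + O)) = -3 + (4 + O)/(2*O))
(s(36) - 1685)*(-808 + (19*31 - 17)) = ((-5/2 + 2/36) - 1685)*(-808 + (19*31 - 17)) = ((-5/2 + 2*(1/36)) - 1685)*(-808 + (589 - 17)) = ((-5/2 + 1/18) - 1685)*(-808 + 572) = (-22/9 - 1685)*(-236) = -15187/9*(-236) = 3584132/9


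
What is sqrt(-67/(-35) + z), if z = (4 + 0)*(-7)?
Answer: I*sqrt(31955)/35 ≈ 5.1074*I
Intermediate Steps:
z = -28 (z = 4*(-7) = -28)
sqrt(-67/(-35) + z) = sqrt(-67/(-35) - 28) = sqrt(-67*(-1/35) - 28) = sqrt(67/35 - 28) = sqrt(-913/35) = I*sqrt(31955)/35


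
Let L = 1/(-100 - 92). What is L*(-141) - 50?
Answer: -3153/64 ≈ -49.266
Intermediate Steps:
L = -1/192 (L = 1/(-192) = -1/192 ≈ -0.0052083)
L*(-141) - 50 = -1/192*(-141) - 50 = 47/64 - 50 = -3153/64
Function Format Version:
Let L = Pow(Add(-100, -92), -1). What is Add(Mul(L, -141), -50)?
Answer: Rational(-3153, 64) ≈ -49.266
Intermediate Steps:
L = Rational(-1, 192) (L = Pow(-192, -1) = Rational(-1, 192) ≈ -0.0052083)
Add(Mul(L, -141), -50) = Add(Mul(Rational(-1, 192), -141), -50) = Add(Rational(47, 64), -50) = Rational(-3153, 64)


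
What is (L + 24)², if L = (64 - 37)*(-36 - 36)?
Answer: 3686400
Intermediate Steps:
L = -1944 (L = 27*(-72) = -1944)
(L + 24)² = (-1944 + 24)² = (-1920)² = 3686400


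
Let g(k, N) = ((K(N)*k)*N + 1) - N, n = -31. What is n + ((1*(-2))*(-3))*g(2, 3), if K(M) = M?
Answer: 65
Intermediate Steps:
g(k, N) = 1 - N + k*N² (g(k, N) = ((N*k)*N + 1) - N = (k*N² + 1) - N = (1 + k*N²) - N = 1 - N + k*N²)
n + ((1*(-2))*(-3))*g(2, 3) = -31 + ((1*(-2))*(-3))*(1 - 1*3 + 2*3²) = -31 + (-2*(-3))*(1 - 3 + 2*9) = -31 + 6*(1 - 3 + 18) = -31 + 6*16 = -31 + 96 = 65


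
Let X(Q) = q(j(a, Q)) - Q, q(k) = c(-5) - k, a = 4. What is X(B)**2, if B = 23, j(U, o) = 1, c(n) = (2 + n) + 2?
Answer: 625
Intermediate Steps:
c(n) = 4 + n
q(k) = -1 - k (q(k) = (4 - 5) - k = -1 - k)
X(Q) = -2 - Q (X(Q) = (-1 - 1*1) - Q = (-1 - 1) - Q = -2 - Q)
X(B)**2 = (-2 - 1*23)**2 = (-2 - 23)**2 = (-25)**2 = 625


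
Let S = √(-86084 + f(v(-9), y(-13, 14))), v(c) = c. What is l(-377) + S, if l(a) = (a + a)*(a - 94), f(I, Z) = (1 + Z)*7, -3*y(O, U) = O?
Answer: 355134 + 2*I*√193605/3 ≈ 3.5513e+5 + 293.34*I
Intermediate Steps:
y(O, U) = -O/3
f(I, Z) = 7 + 7*Z
l(a) = 2*a*(-94 + a) (l(a) = (2*a)*(-94 + a) = 2*a*(-94 + a))
S = 2*I*√193605/3 (S = √(-86084 + (7 + 7*(-⅓*(-13)))) = √(-86084 + (7 + 7*(13/3))) = √(-86084 + (7 + 91/3)) = √(-86084 + 112/3) = √(-258140/3) = 2*I*√193605/3 ≈ 293.34*I)
l(-377) + S = 2*(-377)*(-94 - 377) + 2*I*√193605/3 = 2*(-377)*(-471) + 2*I*√193605/3 = 355134 + 2*I*√193605/3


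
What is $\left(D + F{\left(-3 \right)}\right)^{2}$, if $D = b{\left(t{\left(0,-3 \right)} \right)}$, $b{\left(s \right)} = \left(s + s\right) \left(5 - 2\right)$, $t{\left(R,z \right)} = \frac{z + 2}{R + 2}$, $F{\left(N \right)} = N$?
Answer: $36$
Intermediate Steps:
$t{\left(R,z \right)} = \frac{2 + z}{2 + R}$
$b{\left(s \right)} = 6 s$ ($b{\left(s \right)} = 2 s 3 = 6 s$)
$D = -3$ ($D = 6 \frac{2 - 3}{2 + 0} = 6 \cdot \frac{1}{2} \left(-1\right) = 6 \left(- \frac{1}{2}\right) = -3$)
$\left(D + F{\left(-3 \right)}\right)^{2} = \left(-3 - 3\right)^{2} = \left(-6\right)^{2} = 36$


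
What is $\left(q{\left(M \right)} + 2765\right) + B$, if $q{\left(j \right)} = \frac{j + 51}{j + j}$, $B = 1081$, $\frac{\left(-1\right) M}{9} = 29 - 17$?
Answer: $\frac{276931}{72} \approx 3846.3$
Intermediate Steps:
$M = -108$ ($M = - 9 \left(29 - 17\right) = \left(-9\right) 12 = -108$)
$q{\left(j \right)} = \frac{51 + j}{2 j}$
$\left(q{\left(M \right)} + 2765\right) + B = \left(\frac{51 - 108}{2 \left(-108\right)} + 2765\right) + 1081 = \left(\frac{1}{2} \left(- \frac{1}{108}\right) \left(-57\right) + 2765\right) + 1081 = \left(\frac{19}{72} + 2765\right) + 1081 = \frac{199099}{72} + 1081 = \frac{276931}{72}$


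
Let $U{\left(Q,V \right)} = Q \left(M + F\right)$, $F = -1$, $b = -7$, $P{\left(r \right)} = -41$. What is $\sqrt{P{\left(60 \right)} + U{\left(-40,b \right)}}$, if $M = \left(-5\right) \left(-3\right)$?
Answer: $i \sqrt{601} \approx 24.515 i$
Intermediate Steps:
$M = 15$
$U{\left(Q,V \right)} = 14 Q$ ($U{\left(Q,V \right)} = Q \left(15 - 1\right) = Q 14 = 14 Q$)
$\sqrt{P{\left(60 \right)} + U{\left(-40,b \right)}} = \sqrt{-41 + 14 \left(-40\right)} = \sqrt{-41 - 560} = \sqrt{-601} = i \sqrt{601}$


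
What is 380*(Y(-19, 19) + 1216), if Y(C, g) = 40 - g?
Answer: 470060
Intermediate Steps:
380*(Y(-19, 19) + 1216) = 380*((40 - 1*19) + 1216) = 380*((40 - 19) + 1216) = 380*(21 + 1216) = 380*1237 = 470060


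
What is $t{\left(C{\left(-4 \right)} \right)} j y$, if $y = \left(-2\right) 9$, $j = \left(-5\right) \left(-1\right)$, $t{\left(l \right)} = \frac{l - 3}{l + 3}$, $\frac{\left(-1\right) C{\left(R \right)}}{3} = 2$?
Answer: $-270$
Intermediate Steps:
$C{\left(R \right)} = -6$ ($C{\left(R \right)} = \left(-3\right) 2 = -6$)
$t{\left(l \right)} = \frac{-3 + l}{3 + l}$
$j = 5$
$y = -18$
$t{\left(C{\left(-4 \right)} \right)} j y = \frac{-3 - 6}{3 - 6} \cdot 5 \left(-18\right) = \frac{1}{-3} \left(-9\right) 5 \left(-18\right) = \left(- \frac{1}{3}\right) \left(-9\right) 5 \left(-18\right) = 3 \cdot 5 \left(-18\right) = 15 \left(-18\right) = -270$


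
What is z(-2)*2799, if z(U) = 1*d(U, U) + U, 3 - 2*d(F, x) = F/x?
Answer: -2799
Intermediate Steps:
d(F, x) = 3/2 - F/(2*x)
z(U) = 1 + U (z(U) = 1*((-U + 3*U)/(2*U)) + U = 1*((2*U)/(2*U)) + U = 1*1 + U = 1 + U)
z(-2)*2799 = (1 - 2)*2799 = -1*2799 = -2799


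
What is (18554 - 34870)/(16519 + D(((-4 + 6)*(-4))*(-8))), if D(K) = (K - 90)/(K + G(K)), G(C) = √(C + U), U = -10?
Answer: -544694437172/551457659303 + 636324*√6/551457659303 ≈ -0.98773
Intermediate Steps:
G(C) = √(-10 + C) (G(C) = √(C - 10) = √(-10 + C))
D(K) = (-90 + K)/(K + √(-10 + K)) (D(K) = (K - 90)/(K + √(-10 + K)) = (-90 + K)/(K + √(-10 + K)))
(18554 - 34870)/(16519 + D(((-4 + 6)*(-4))*(-8))) = (18554 - 34870)/(16519 + (-90 + ((-4 + 6)*(-4))*(-8))/(((-4 + 6)*(-4))*(-8) + √(-10 + ((-4 + 6)*(-4))*(-8)))) = -16316/(16519 + (-90 + (2*(-4))*(-8))/((2*(-4))*(-8) + √(-10 + (2*(-4))*(-8)))) = -16316/(16519 + (-90 - 8*(-8))/(-8*(-8) + √(-10 - 8*(-8)))) = -16316/(16519 + (-90 + 64)/(64 + √(-10 + 64))) = -16316/(16519 - 26/(64 + √54)) = -16316/(16519 - 26/(64 + 3*√6))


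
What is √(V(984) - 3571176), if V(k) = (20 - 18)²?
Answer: 2*I*√892793 ≈ 1889.8*I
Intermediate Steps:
V(k) = 4 (V(k) = 2² = 4)
√(V(984) - 3571176) = √(4 - 3571176) = √(-3571172) = 2*I*√892793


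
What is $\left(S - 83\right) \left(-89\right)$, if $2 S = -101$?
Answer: $\frac{23763}{2} \approx 11882.0$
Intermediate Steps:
$S = - \frac{101}{2}$ ($S = \frac{1}{2} \left(-101\right) = - \frac{101}{2} \approx -50.5$)
$\left(S - 83\right) \left(-89\right) = \left(- \frac{101}{2} - 83\right) \left(-89\right) = \left(- \frac{267}{2}\right) \left(-89\right) = \frac{23763}{2}$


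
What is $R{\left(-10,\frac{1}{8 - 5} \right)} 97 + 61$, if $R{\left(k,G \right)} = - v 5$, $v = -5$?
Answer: $2486$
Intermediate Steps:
$R{\left(k,G \right)} = 25$ ($R{\left(k,G \right)} = \left(-1\right) \left(-5\right) 5 = 5 \cdot 5 = 25$)
$R{\left(-10,\frac{1}{8 - 5} \right)} 97 + 61 = 25 \cdot 97 + 61 = 2425 + 61 = 2486$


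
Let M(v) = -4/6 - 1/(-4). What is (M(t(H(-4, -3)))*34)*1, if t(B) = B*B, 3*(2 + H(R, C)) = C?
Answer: -85/6 ≈ -14.167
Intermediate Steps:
H(R, C) = -2 + C/3
t(B) = B²
M(v) = -5/12 (M(v) = -4*⅙ - 1*(-¼) = -⅔ + ¼ = -5/12)
(M(t(H(-4, -3)))*34)*1 = -5/12*34*1 = -85/6*1 = -85/6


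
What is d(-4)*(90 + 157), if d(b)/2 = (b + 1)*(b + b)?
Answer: 11856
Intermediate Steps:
d(b) = 4*b*(1 + b) (d(b) = 2*((b + 1)*(b + b)) = 2*((1 + b)*(2*b)) = 2*(2*b*(1 + b)) = 4*b*(1 + b))
d(-4)*(90 + 157) = (4*(-4)*(1 - 4))*(90 + 157) = (4*(-4)*(-3))*247 = 48*247 = 11856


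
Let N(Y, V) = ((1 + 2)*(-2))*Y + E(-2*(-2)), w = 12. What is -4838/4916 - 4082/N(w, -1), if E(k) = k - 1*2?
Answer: 4932113/86030 ≈ 57.330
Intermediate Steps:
E(k) = -2 + k (E(k) = k - 2 = -2 + k)
N(Y, V) = 2 - 6*Y (N(Y, V) = ((1 + 2)*(-2))*Y + (-2 - 2*(-2)) = (3*(-2))*Y + (-2 + 4) = -6*Y + 2 = 2 - 6*Y)
-4838/4916 - 4082/N(w, -1) = -4838/4916 - 4082/(2 - 6*12) = -4838*1/4916 - 4082/(2 - 72) = -2419/2458 - 4082/(-70) = -2419/2458 - 4082*(-1/70) = -2419/2458 + 2041/35 = 4932113/86030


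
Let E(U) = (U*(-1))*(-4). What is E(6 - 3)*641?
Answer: 7692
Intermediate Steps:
E(U) = 4*U (E(U) = -U*(-4) = 4*U)
E(6 - 3)*641 = (4*(6 - 3))*641 = (4*3)*641 = 12*641 = 7692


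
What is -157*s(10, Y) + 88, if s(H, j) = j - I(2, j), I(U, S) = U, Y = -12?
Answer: 2286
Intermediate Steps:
s(H, j) = -2 + j (s(H, j) = j - 1*2 = j - 2 = -2 + j)
-157*s(10, Y) + 88 = -157*(-2 - 12) + 88 = -157*(-14) + 88 = 2198 + 88 = 2286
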